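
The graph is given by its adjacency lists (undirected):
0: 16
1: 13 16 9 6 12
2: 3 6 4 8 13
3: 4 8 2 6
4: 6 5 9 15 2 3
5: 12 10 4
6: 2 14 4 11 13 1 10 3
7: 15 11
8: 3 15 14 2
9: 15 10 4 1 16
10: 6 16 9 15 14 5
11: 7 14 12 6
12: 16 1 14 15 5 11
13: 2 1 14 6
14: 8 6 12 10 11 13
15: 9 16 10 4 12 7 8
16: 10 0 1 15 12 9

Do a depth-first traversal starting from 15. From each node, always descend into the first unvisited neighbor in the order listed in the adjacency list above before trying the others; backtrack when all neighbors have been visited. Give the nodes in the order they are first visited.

Visit 15
15 → 9
9 → 10
10 → 6
6 → 2
2 → 3
3 → 4
4 → 5
5 → 12
12 → 16
16 → 0
16 → 1
1 → 13
13 → 14
14 → 8
14 → 11
11 → 7

15 9 10 6 2 3 4 5 12 16 0 1 13 14 8 11 7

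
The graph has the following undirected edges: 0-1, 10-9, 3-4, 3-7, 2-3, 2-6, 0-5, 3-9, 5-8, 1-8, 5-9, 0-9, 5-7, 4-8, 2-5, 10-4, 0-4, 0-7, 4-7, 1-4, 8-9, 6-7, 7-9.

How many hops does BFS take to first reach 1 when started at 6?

3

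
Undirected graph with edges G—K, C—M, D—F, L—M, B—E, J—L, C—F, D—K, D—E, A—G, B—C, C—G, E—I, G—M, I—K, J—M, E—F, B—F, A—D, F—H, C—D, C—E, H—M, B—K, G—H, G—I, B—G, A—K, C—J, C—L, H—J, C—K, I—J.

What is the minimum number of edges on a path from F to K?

Level 0: F
Level 1: B, C, D, E, H
Level 2: A, G, I, J, K, L, M
K first appears at level 2.

2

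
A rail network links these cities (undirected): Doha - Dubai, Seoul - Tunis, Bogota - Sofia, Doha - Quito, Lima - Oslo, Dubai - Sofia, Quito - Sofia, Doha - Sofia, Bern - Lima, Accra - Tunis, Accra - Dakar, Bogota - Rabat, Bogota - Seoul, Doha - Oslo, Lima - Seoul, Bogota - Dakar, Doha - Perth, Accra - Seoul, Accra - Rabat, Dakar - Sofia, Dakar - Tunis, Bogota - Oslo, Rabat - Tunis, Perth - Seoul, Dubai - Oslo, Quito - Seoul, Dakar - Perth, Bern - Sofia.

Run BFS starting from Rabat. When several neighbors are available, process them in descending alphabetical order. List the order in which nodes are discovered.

Rabat Tunis Bogota Accra Seoul Dakar Sofia Oslo Quito Perth Lima Dubai Doha Bern

Visit Rabat; enqueue Tunis, Bogota, Accra → queue [Tunis, Bogota, Accra]
Visit Tunis; enqueue Seoul, Dakar → queue [Bogota, Accra, Seoul, Dakar]
Visit Bogota; enqueue Sofia, Oslo → queue [Accra, Seoul, Dakar, Sofia, Oslo]
Visit Accra → queue [Seoul, Dakar, Sofia, Oslo]
Visit Seoul; enqueue Quito, Perth, Lima → queue [Dakar, Sofia, Oslo, Quito, Perth, Lima]
Visit Dakar → queue [Sofia, Oslo, Quito, Perth, Lima]
Visit Sofia; enqueue Dubai, Doha, Bern → queue [Oslo, Quito, Perth, Lima, Dubai, Doha, Bern]
Visit Oslo → queue [Quito, Perth, Lima, Dubai, Doha, Bern]
Visit Quito → queue [Perth, Lima, Dubai, Doha, Bern]
Visit Perth → queue [Lima, Dubai, Doha, Bern]
Visit Lima → queue [Dubai, Doha, Bern]
Visit Dubai → queue [Doha, Bern]
Visit Doha → queue [Bern]
Visit Bern → queue []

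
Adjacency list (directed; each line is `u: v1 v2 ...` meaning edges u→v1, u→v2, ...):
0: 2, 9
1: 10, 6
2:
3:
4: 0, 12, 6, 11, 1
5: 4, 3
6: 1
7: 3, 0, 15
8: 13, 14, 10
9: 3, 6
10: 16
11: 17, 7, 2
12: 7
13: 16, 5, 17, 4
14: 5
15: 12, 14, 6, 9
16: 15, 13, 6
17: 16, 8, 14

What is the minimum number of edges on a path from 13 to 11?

2

Level 0: 13
Level 1: 4, 5, 16, 17
Level 2: 0, 1, 3, 6, 8, 11, 12, 14, 15
Level 3: 2, 7, 9, 10
11 first appears at level 2.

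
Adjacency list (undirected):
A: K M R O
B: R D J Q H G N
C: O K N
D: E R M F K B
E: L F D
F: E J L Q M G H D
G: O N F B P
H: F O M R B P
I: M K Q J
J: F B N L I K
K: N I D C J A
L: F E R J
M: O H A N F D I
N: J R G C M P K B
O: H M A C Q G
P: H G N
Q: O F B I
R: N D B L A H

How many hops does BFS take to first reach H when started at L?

Level 0: L
Level 1: E, F, J, R
Level 2: A, B, D, G, H, I, K, M, N, Q
Level 3: C, O, P
H first appears at level 2.

2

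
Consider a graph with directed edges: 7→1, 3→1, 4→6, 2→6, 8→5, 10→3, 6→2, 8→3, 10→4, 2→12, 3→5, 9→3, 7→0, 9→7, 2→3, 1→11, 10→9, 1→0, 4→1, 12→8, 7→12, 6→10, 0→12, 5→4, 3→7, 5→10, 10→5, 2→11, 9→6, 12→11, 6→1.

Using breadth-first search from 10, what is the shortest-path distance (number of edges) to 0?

Level 0: 10
Level 1: 3, 4, 5, 9
Level 2: 1, 6, 7
Level 3: 0, 2, 11, 12
Level 4: 8
0 first appears at level 3.

3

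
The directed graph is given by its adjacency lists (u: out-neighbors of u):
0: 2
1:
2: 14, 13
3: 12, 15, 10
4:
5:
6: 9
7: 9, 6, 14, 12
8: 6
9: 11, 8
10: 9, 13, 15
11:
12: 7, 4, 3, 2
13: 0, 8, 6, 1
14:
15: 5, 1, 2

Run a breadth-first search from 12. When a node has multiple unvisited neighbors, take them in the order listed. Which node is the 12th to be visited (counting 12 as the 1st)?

Visit 12; enqueue 7, 4, 3, 2 → queue [7, 4, 3, 2]
Visit 7; enqueue 9, 6, 14 → queue [4, 3, 2, 9, 6, 14]
Visit 4 → queue [3, 2, 9, 6, 14]
Visit 3; enqueue 15, 10 → queue [2, 9, 6, 14, 15, 10]
Visit 2; enqueue 13 → queue [9, 6, 14, 15, 10, 13]
Visit 9; enqueue 11, 8 → queue [6, 14, 15, 10, 13, 11, 8]
Visit 6 → queue [14, 15, 10, 13, 11, 8]
Visit 14 → queue [15, 10, 13, 11, 8]
Visit 15; enqueue 5, 1 → queue [10, 13, 11, 8, 5, 1]
Visit 10 → queue [13, 11, 8, 5, 1]
Visit 13; enqueue 0 → queue [11, 8, 5, 1, 0]
Visit 11 → queue [8, 5, 1, 0]
Visit 8 → queue [5, 1, 0]
Visit 5 → queue [1, 0]
Visit 1 → queue [0]
Visit 0 → queue []

Visit order: 12, 7, 4, 3, 2, 9, 6, 14, 15, 10, 13, 11, 8, 5, 1, 0

11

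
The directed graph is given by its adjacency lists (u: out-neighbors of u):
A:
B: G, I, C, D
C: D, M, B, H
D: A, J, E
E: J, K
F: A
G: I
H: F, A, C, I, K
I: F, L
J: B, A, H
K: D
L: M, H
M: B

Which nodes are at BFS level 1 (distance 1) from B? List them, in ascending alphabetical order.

Level 0: B
Level 1: C, D, G, I
Level 2: A, E, F, H, J, L, M
Level 3: K

C, D, G, I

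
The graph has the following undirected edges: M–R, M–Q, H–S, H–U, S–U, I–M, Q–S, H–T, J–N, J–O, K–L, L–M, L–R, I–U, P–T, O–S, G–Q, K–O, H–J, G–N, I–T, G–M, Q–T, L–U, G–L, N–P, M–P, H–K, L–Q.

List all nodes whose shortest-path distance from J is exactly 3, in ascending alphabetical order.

Level 0: J
Level 1: H, N, O
Level 2: G, K, P, S, T, U
Level 3: I, L, M, Q
Level 4: R

I, L, M, Q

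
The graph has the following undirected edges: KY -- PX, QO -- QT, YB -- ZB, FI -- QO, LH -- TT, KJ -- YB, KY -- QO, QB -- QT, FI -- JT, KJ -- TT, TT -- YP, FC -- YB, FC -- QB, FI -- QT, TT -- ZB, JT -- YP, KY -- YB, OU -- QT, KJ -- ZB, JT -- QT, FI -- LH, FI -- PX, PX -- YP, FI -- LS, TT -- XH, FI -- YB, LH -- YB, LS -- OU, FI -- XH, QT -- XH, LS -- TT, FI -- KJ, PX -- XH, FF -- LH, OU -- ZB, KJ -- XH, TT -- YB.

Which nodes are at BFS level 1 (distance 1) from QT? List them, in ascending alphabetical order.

FI, JT, OU, QB, QO, XH

Level 0: QT
Level 1: FI, JT, OU, QB, QO, XH
Level 2: FC, KJ, KY, LH, LS, PX, TT, YB, YP, ZB
Level 3: FF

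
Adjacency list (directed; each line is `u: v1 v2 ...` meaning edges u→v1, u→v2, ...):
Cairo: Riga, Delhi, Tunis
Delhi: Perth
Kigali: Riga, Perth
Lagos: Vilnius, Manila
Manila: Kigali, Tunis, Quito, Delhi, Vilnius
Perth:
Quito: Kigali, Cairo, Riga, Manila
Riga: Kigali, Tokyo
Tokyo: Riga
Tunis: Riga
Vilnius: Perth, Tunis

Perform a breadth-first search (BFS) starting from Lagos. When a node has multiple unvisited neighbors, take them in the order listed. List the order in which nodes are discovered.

Visit Lagos; enqueue Vilnius, Manila → queue [Vilnius, Manila]
Visit Vilnius; enqueue Perth, Tunis → queue [Manila, Perth, Tunis]
Visit Manila; enqueue Kigali, Quito, Delhi → queue [Perth, Tunis, Kigali, Quito, Delhi]
Visit Perth → queue [Tunis, Kigali, Quito, Delhi]
Visit Tunis; enqueue Riga → queue [Kigali, Quito, Delhi, Riga]
Visit Kigali → queue [Quito, Delhi, Riga]
Visit Quito; enqueue Cairo → queue [Delhi, Riga, Cairo]
Visit Delhi → queue [Riga, Cairo]
Visit Riga; enqueue Tokyo → queue [Cairo, Tokyo]
Visit Cairo → queue [Tokyo]
Visit Tokyo → queue []

Lagos → Vilnius → Manila → Perth → Tunis → Kigali → Quito → Delhi → Riga → Cairo → Tokyo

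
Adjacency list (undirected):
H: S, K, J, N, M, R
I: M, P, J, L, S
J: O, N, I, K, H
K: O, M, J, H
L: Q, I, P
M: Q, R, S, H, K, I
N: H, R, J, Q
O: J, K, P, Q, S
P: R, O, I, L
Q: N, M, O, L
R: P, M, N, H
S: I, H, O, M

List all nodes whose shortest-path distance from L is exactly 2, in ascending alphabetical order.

J, M, N, O, R, S

Level 0: L
Level 1: I, P, Q
Level 2: J, M, N, O, R, S
Level 3: H, K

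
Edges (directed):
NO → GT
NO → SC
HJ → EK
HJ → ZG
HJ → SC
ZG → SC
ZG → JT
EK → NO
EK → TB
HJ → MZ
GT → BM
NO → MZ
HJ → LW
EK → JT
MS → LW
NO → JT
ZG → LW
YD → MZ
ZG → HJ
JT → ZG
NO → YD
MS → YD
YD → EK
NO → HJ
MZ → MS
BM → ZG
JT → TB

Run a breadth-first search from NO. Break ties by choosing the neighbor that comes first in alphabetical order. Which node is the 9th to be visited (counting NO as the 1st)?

Visit NO; enqueue GT, HJ, JT, MZ, SC, YD → queue [GT, HJ, JT, MZ, SC, YD]
Visit GT; enqueue BM → queue [HJ, JT, MZ, SC, YD, BM]
Visit HJ; enqueue EK, LW, ZG → queue [JT, MZ, SC, YD, BM, EK, LW, ZG]
Visit JT; enqueue TB → queue [MZ, SC, YD, BM, EK, LW, ZG, TB]
Visit MZ; enqueue MS → queue [SC, YD, BM, EK, LW, ZG, TB, MS]
Visit SC → queue [YD, BM, EK, LW, ZG, TB, MS]
Visit YD → queue [BM, EK, LW, ZG, TB, MS]
Visit BM → queue [EK, LW, ZG, TB, MS]
Visit EK → queue [LW, ZG, TB, MS]
Visit LW → queue [ZG, TB, MS]
Visit ZG → queue [TB, MS]
Visit TB → queue [MS]
Visit MS → queue []

Visit order: NO, GT, HJ, JT, MZ, SC, YD, BM, EK, LW, ZG, TB, MS

EK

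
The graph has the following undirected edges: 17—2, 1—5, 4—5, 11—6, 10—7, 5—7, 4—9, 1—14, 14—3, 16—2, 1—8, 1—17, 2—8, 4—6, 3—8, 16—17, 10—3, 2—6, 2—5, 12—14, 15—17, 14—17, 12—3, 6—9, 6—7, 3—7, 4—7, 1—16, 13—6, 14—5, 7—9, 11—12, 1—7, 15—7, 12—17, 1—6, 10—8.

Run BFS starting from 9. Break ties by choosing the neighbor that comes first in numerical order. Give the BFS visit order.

Visit 9; enqueue 4, 6, 7 → queue [4, 6, 7]
Visit 4; enqueue 5 → queue [6, 7, 5]
Visit 6; enqueue 1, 2, 11, 13 → queue [7, 5, 1, 2, 11, 13]
Visit 7; enqueue 3, 10, 15 → queue [5, 1, 2, 11, 13, 3, 10, 15]
Visit 5; enqueue 14 → queue [1, 2, 11, 13, 3, 10, 15, 14]
Visit 1; enqueue 8, 16, 17 → queue [2, 11, 13, 3, 10, 15, 14, 8, 16, 17]
Visit 2 → queue [11, 13, 3, 10, 15, 14, 8, 16, 17]
Visit 11; enqueue 12 → queue [13, 3, 10, 15, 14, 8, 16, 17, 12]
Visit 13 → queue [3, 10, 15, 14, 8, 16, 17, 12]
Visit 3 → queue [10, 15, 14, 8, 16, 17, 12]
Visit 10 → queue [15, 14, 8, 16, 17, 12]
Visit 15 → queue [14, 8, 16, 17, 12]
Visit 14 → queue [8, 16, 17, 12]
Visit 8 → queue [16, 17, 12]
Visit 16 → queue [17, 12]
Visit 17 → queue [12]
Visit 12 → queue []

9, 4, 6, 7, 5, 1, 2, 11, 13, 3, 10, 15, 14, 8, 16, 17, 12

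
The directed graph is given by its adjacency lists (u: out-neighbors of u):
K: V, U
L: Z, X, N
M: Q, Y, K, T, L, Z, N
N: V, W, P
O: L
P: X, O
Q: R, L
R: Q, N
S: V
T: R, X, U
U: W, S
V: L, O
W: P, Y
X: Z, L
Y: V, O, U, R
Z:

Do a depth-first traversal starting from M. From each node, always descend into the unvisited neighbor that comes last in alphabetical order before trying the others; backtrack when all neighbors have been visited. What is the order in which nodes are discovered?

Visit M
M → Z
M → Y
Y → V
V → O
O → L
L → X
L → N
N → W
W → P
Y → U
U → S
Y → R
R → Q
M → T
M → K

M, Z, Y, V, O, L, X, N, W, P, U, S, R, Q, T, K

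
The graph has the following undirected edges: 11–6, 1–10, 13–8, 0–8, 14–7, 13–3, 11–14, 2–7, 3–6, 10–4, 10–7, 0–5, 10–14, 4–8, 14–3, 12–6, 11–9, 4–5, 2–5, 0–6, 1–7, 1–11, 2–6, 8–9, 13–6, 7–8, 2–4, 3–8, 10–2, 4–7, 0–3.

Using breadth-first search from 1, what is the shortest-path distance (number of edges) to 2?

2

Level 0: 1
Level 1: 7, 10, 11
Level 2: 2, 4, 6, 8, 9, 14
Level 3: 0, 3, 5, 12, 13
2 first appears at level 2.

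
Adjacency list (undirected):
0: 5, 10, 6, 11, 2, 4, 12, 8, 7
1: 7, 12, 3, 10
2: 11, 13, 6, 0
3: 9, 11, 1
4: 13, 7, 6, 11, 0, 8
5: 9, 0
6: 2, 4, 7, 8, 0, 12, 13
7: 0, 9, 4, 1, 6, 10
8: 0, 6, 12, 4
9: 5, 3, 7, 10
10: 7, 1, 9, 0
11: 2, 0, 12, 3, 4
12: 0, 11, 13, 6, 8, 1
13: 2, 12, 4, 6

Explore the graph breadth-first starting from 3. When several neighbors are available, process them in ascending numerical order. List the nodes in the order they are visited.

3 -> 1 -> 9 -> 11 -> 7 -> 10 -> 12 -> 5 -> 0 -> 2 -> 4 -> 6 -> 8 -> 13

Visit 3; enqueue 1, 9, 11 → queue [1, 9, 11]
Visit 1; enqueue 7, 10, 12 → queue [9, 11, 7, 10, 12]
Visit 9; enqueue 5 → queue [11, 7, 10, 12, 5]
Visit 11; enqueue 0, 2, 4 → queue [7, 10, 12, 5, 0, 2, 4]
Visit 7; enqueue 6 → queue [10, 12, 5, 0, 2, 4, 6]
Visit 10 → queue [12, 5, 0, 2, 4, 6]
Visit 12; enqueue 8, 13 → queue [5, 0, 2, 4, 6, 8, 13]
Visit 5 → queue [0, 2, 4, 6, 8, 13]
Visit 0 → queue [2, 4, 6, 8, 13]
Visit 2 → queue [4, 6, 8, 13]
Visit 4 → queue [6, 8, 13]
Visit 6 → queue [8, 13]
Visit 8 → queue [13]
Visit 13 → queue []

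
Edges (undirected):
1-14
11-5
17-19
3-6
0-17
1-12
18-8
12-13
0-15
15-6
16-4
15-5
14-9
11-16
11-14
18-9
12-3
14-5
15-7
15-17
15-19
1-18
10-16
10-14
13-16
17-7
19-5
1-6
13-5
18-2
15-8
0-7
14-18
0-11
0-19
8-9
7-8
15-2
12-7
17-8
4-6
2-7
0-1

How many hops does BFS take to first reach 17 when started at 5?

Level 0: 5
Level 1: 11, 13, 14, 15, 19
Level 2: 0, 1, 2, 6, 7, 8, 9, 10, 12, 16, 17, 18
Level 3: 3, 4
17 first appears at level 2.

2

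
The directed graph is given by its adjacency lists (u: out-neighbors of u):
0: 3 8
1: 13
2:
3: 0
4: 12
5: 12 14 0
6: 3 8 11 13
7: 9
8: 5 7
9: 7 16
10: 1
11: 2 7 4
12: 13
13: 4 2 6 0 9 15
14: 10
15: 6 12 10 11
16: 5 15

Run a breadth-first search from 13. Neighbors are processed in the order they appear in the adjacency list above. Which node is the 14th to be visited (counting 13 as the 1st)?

Visit 13; enqueue 4, 2, 6, 0, 9, 15 → queue [4, 2, 6, 0, 9, 15]
Visit 4; enqueue 12 → queue [2, 6, 0, 9, 15, 12]
Visit 2 → queue [6, 0, 9, 15, 12]
Visit 6; enqueue 3, 8, 11 → queue [0, 9, 15, 12, 3, 8, 11]
Visit 0 → queue [9, 15, 12, 3, 8, 11]
Visit 9; enqueue 7, 16 → queue [15, 12, 3, 8, 11, 7, 16]
Visit 15; enqueue 10 → queue [12, 3, 8, 11, 7, 16, 10]
Visit 12 → queue [3, 8, 11, 7, 16, 10]
Visit 3 → queue [8, 11, 7, 16, 10]
Visit 8; enqueue 5 → queue [11, 7, 16, 10, 5]
Visit 11 → queue [7, 16, 10, 5]
Visit 7 → queue [16, 10, 5]
Visit 16 → queue [10, 5]
Visit 10; enqueue 1 → queue [5, 1]
Visit 5; enqueue 14 → queue [1, 14]
Visit 1 → queue [14]
Visit 14 → queue []

Visit order: 13, 4, 2, 6, 0, 9, 15, 12, 3, 8, 11, 7, 16, 10, 5, 1, 14

10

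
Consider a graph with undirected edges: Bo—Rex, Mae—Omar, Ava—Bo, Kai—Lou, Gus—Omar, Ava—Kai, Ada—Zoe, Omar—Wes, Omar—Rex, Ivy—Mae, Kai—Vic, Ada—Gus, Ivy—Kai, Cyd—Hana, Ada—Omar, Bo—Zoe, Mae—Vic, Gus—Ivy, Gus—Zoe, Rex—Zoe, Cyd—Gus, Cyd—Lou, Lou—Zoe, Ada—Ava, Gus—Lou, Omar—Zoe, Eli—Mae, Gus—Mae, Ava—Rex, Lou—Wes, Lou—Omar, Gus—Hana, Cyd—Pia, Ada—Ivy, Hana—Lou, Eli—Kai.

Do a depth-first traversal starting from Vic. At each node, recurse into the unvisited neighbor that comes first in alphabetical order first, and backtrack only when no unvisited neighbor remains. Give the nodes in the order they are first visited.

Visit Vic
Vic → Kai
Kai → Ava
Ava → Ada
Ada → Gus
Gus → Cyd
Cyd → Hana
Hana → Lou
Lou → Omar
Omar → Mae
Mae → Eli
Mae → Ivy
Omar → Rex
Rex → Bo
Bo → Zoe
Omar → Wes
Cyd → Pia

Vic, Kai, Ava, Ada, Gus, Cyd, Hana, Lou, Omar, Mae, Eli, Ivy, Rex, Bo, Zoe, Wes, Pia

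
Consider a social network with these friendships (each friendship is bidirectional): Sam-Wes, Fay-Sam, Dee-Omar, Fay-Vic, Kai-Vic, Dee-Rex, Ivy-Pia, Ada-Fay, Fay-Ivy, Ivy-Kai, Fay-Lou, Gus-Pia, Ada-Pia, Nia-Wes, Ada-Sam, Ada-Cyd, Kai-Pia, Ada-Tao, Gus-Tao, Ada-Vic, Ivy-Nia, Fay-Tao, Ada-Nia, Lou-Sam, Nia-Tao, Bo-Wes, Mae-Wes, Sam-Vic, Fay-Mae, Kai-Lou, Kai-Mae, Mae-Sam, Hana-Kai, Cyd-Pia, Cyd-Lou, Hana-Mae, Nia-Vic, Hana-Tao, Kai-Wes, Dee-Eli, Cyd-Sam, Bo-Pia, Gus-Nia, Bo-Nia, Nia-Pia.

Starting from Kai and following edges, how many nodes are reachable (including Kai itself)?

16

BFS from Kai visits: Kai, Wes, Vic, Pia, Mae, Lou, Ivy, Hana, Sam, Nia, Bo, Fay, Ada, Gus, Cyd, Tao
Reachable nodes: 16 of 20 total.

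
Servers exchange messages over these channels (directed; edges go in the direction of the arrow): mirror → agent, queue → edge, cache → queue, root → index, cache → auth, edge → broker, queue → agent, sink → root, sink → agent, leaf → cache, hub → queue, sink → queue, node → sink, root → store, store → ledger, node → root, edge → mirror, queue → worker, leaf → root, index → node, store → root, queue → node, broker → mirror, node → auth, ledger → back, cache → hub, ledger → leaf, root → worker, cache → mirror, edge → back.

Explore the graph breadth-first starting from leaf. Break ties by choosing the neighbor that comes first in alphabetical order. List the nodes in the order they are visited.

leaf, cache, root, auth, hub, mirror, queue, index, store, worker, agent, edge, node, ledger, back, broker, sink

Visit leaf; enqueue cache, root → queue [cache, root]
Visit cache; enqueue auth, hub, mirror, queue → queue [root, auth, hub, mirror, queue]
Visit root; enqueue index, store, worker → queue [auth, hub, mirror, queue, index, store, worker]
Visit auth → queue [hub, mirror, queue, index, store, worker]
Visit hub → queue [mirror, queue, index, store, worker]
Visit mirror; enqueue agent → queue [queue, index, store, worker, agent]
Visit queue; enqueue edge, node → queue [index, store, worker, agent, edge, node]
Visit index → queue [store, worker, agent, edge, node]
Visit store; enqueue ledger → queue [worker, agent, edge, node, ledger]
Visit worker → queue [agent, edge, node, ledger]
Visit agent → queue [edge, node, ledger]
Visit edge; enqueue back, broker → queue [node, ledger, back, broker]
Visit node; enqueue sink → queue [ledger, back, broker, sink]
Visit ledger → queue [back, broker, sink]
Visit back → queue [broker, sink]
Visit broker → queue [sink]
Visit sink → queue []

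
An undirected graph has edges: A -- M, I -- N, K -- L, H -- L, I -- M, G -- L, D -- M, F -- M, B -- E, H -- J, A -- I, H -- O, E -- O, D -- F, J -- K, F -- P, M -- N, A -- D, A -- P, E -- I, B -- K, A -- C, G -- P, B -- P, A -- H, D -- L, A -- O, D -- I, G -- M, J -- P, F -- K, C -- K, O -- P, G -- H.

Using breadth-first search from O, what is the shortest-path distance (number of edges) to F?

2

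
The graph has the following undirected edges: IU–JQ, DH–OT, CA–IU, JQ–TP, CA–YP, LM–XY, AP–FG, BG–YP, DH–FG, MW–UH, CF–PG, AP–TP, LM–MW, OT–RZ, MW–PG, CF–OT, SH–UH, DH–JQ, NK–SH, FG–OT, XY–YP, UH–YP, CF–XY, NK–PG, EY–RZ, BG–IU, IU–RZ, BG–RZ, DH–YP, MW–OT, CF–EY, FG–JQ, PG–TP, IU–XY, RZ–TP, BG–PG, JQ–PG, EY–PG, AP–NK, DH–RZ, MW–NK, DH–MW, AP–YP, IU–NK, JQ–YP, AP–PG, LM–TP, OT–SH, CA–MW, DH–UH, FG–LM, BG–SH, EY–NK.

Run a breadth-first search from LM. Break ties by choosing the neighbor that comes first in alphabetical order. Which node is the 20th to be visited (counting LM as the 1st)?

Visit LM; enqueue FG, MW, TP, XY → queue [FG, MW, TP, XY]
Visit FG; enqueue AP, DH, JQ, OT → queue [MW, TP, XY, AP, DH, JQ, OT]
Visit MW; enqueue CA, NK, PG, UH → queue [TP, XY, AP, DH, JQ, OT, CA, NK, PG, UH]
Visit TP; enqueue RZ → queue [XY, AP, DH, JQ, OT, CA, NK, PG, UH, RZ]
Visit XY; enqueue CF, IU, YP → queue [AP, DH, JQ, OT, CA, NK, PG, UH, RZ, CF, IU, YP]
Visit AP → queue [DH, JQ, OT, CA, NK, PG, UH, RZ, CF, IU, YP]
Visit DH → queue [JQ, OT, CA, NK, PG, UH, RZ, CF, IU, YP]
Visit JQ → queue [OT, CA, NK, PG, UH, RZ, CF, IU, YP]
Visit OT; enqueue SH → queue [CA, NK, PG, UH, RZ, CF, IU, YP, SH]
Visit CA → queue [NK, PG, UH, RZ, CF, IU, YP, SH]
Visit NK; enqueue EY → queue [PG, UH, RZ, CF, IU, YP, SH, EY]
Visit PG; enqueue BG → queue [UH, RZ, CF, IU, YP, SH, EY, BG]
Visit UH → queue [RZ, CF, IU, YP, SH, EY, BG]
Visit RZ → queue [CF, IU, YP, SH, EY, BG]
Visit CF → queue [IU, YP, SH, EY, BG]
Visit IU → queue [YP, SH, EY, BG]
Visit YP → queue [SH, EY, BG]
Visit SH → queue [EY, BG]
Visit EY → queue [BG]
Visit BG → queue []

Visit order: LM, FG, MW, TP, XY, AP, DH, JQ, OT, CA, NK, PG, UH, RZ, CF, IU, YP, SH, EY, BG

BG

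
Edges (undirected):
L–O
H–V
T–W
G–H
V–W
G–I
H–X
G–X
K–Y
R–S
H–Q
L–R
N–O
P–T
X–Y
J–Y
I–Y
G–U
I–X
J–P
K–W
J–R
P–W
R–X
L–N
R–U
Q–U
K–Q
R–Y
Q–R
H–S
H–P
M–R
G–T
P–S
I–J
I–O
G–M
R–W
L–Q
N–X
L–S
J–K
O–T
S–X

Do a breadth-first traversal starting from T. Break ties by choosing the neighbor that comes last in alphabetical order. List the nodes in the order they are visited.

T -> W -> P -> O -> G -> V -> R -> K -> S -> J -> H -> N -> L -> I -> X -> U -> M -> Y -> Q

Visit T; enqueue W, P, O, G → queue [W, P, O, G]
Visit W; enqueue V, R, K → queue [P, O, G, V, R, K]
Visit P; enqueue S, J, H → queue [O, G, V, R, K, S, J, H]
Visit O; enqueue N, L, I → queue [G, V, R, K, S, J, H, N, L, I]
Visit G; enqueue X, U, M → queue [V, R, K, S, J, H, N, L, I, X, U, M]
Visit V → queue [R, K, S, J, H, N, L, I, X, U, M]
Visit R; enqueue Y, Q → queue [K, S, J, H, N, L, I, X, U, M, Y, Q]
Visit K → queue [S, J, H, N, L, I, X, U, M, Y, Q]
Visit S → queue [J, H, N, L, I, X, U, M, Y, Q]
Visit J → queue [H, N, L, I, X, U, M, Y, Q]
Visit H → queue [N, L, I, X, U, M, Y, Q]
Visit N → queue [L, I, X, U, M, Y, Q]
Visit L → queue [I, X, U, M, Y, Q]
Visit I → queue [X, U, M, Y, Q]
Visit X → queue [U, M, Y, Q]
Visit U → queue [M, Y, Q]
Visit M → queue [Y, Q]
Visit Y → queue [Q]
Visit Q → queue []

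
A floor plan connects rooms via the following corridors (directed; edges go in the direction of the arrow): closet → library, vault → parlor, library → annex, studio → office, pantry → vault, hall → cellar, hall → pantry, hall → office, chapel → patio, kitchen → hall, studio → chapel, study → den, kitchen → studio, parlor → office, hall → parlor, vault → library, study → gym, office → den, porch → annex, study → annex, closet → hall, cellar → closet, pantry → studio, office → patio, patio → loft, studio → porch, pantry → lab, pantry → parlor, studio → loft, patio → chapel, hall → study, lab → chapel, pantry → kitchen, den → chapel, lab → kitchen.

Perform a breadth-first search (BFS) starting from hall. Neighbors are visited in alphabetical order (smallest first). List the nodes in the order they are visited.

hall, cellar, office, pantry, parlor, study, closet, den, patio, kitchen, lab, studio, vault, annex, gym, library, chapel, loft, porch

Visit hall; enqueue cellar, office, pantry, parlor, study → queue [cellar, office, pantry, parlor, study]
Visit cellar; enqueue closet → queue [office, pantry, parlor, study, closet]
Visit office; enqueue den, patio → queue [pantry, parlor, study, closet, den, patio]
Visit pantry; enqueue kitchen, lab, studio, vault → queue [parlor, study, closet, den, patio, kitchen, lab, studio, vault]
Visit parlor → queue [study, closet, den, patio, kitchen, lab, studio, vault]
Visit study; enqueue annex, gym → queue [closet, den, patio, kitchen, lab, studio, vault, annex, gym]
Visit closet; enqueue library → queue [den, patio, kitchen, lab, studio, vault, annex, gym, library]
Visit den; enqueue chapel → queue [patio, kitchen, lab, studio, vault, annex, gym, library, chapel]
Visit patio; enqueue loft → queue [kitchen, lab, studio, vault, annex, gym, library, chapel, loft]
Visit kitchen → queue [lab, studio, vault, annex, gym, library, chapel, loft]
Visit lab → queue [studio, vault, annex, gym, library, chapel, loft]
Visit studio; enqueue porch → queue [vault, annex, gym, library, chapel, loft, porch]
Visit vault → queue [annex, gym, library, chapel, loft, porch]
Visit annex → queue [gym, library, chapel, loft, porch]
Visit gym → queue [library, chapel, loft, porch]
Visit library → queue [chapel, loft, porch]
Visit chapel → queue [loft, porch]
Visit loft → queue [porch]
Visit porch → queue []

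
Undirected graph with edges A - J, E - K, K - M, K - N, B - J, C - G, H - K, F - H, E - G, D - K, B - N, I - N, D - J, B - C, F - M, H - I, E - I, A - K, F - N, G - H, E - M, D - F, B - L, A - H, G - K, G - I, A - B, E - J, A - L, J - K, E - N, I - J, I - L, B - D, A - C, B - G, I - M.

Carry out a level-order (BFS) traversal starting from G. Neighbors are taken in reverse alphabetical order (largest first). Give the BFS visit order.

Visit G; enqueue K, I, H, E, C, B → queue [K, I, H, E, C, B]
Visit K; enqueue N, M, J, D, A → queue [I, H, E, C, B, N, M, J, D, A]
Visit I; enqueue L → queue [H, E, C, B, N, M, J, D, A, L]
Visit H; enqueue F → queue [E, C, B, N, M, J, D, A, L, F]
Visit E → queue [C, B, N, M, J, D, A, L, F]
Visit C → queue [B, N, M, J, D, A, L, F]
Visit B → queue [N, M, J, D, A, L, F]
Visit N → queue [M, J, D, A, L, F]
Visit M → queue [J, D, A, L, F]
Visit J → queue [D, A, L, F]
Visit D → queue [A, L, F]
Visit A → queue [L, F]
Visit L → queue [F]
Visit F → queue []

G K I H E C B N M J D A L F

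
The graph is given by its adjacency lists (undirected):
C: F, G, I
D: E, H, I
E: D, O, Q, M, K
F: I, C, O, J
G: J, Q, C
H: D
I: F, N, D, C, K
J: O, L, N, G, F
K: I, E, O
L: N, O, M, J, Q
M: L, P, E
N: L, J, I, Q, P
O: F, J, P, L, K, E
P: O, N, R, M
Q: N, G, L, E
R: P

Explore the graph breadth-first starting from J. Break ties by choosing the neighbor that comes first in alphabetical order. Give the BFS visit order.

J → F → G → L → N → O → C → I → Q → M → P → E → K → D → R → H

Visit J; enqueue F, G, L, N, O → queue [F, G, L, N, O]
Visit F; enqueue C, I → queue [G, L, N, O, C, I]
Visit G; enqueue Q → queue [L, N, O, C, I, Q]
Visit L; enqueue M → queue [N, O, C, I, Q, M]
Visit N; enqueue P → queue [O, C, I, Q, M, P]
Visit O; enqueue E, K → queue [C, I, Q, M, P, E, K]
Visit C → queue [I, Q, M, P, E, K]
Visit I; enqueue D → queue [Q, M, P, E, K, D]
Visit Q → queue [M, P, E, K, D]
Visit M → queue [P, E, K, D]
Visit P; enqueue R → queue [E, K, D, R]
Visit E → queue [K, D, R]
Visit K → queue [D, R]
Visit D; enqueue H → queue [R, H]
Visit R → queue [H]
Visit H → queue []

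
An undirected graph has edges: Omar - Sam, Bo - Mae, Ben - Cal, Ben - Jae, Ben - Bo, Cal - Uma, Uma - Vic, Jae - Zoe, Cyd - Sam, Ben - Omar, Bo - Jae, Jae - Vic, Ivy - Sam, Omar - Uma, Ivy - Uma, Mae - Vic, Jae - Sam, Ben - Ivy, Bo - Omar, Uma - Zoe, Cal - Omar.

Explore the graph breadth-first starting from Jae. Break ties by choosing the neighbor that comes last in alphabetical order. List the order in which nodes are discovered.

Visit Jae; enqueue Zoe, Vic, Sam, Bo, Ben → queue [Zoe, Vic, Sam, Bo, Ben]
Visit Zoe; enqueue Uma → queue [Vic, Sam, Bo, Ben, Uma]
Visit Vic; enqueue Mae → queue [Sam, Bo, Ben, Uma, Mae]
Visit Sam; enqueue Omar, Ivy, Cyd → queue [Bo, Ben, Uma, Mae, Omar, Ivy, Cyd]
Visit Bo → queue [Ben, Uma, Mae, Omar, Ivy, Cyd]
Visit Ben; enqueue Cal → queue [Uma, Mae, Omar, Ivy, Cyd, Cal]
Visit Uma → queue [Mae, Omar, Ivy, Cyd, Cal]
Visit Mae → queue [Omar, Ivy, Cyd, Cal]
Visit Omar → queue [Ivy, Cyd, Cal]
Visit Ivy → queue [Cyd, Cal]
Visit Cyd → queue [Cal]
Visit Cal → queue []

Jae Zoe Vic Sam Bo Ben Uma Mae Omar Ivy Cyd Cal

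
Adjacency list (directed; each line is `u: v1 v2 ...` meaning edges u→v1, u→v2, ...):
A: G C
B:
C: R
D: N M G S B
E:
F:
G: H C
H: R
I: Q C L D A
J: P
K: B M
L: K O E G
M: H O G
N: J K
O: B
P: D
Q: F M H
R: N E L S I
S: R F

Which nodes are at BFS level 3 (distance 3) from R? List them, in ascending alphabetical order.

B, H, M, P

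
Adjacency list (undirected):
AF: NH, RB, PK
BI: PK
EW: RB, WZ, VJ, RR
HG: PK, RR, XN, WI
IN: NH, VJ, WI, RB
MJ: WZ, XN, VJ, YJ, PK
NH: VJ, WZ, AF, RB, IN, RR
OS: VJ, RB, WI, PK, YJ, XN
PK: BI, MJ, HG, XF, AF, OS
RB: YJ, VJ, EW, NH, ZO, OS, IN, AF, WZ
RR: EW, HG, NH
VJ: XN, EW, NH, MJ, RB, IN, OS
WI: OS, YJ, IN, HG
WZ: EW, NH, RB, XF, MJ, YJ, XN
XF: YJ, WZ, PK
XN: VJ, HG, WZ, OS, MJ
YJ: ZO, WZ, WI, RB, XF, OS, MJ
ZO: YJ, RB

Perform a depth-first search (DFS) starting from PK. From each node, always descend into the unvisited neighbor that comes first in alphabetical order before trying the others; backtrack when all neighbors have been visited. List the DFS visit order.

Visit PK
PK → AF
AF → NH
NH → IN
IN → RB
RB → EW
EW → RR
RR → HG
HG → WI
WI → OS
OS → VJ
VJ → MJ
MJ → WZ
WZ → XF
XF → YJ
YJ → ZO
WZ → XN
PK → BI

PK, AF, NH, IN, RB, EW, RR, HG, WI, OS, VJ, MJ, WZ, XF, YJ, ZO, XN, BI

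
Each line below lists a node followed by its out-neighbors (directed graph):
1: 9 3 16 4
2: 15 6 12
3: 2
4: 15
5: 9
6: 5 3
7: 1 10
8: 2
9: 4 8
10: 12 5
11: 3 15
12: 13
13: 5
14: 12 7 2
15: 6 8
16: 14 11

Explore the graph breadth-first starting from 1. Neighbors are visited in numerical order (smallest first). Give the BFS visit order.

Visit 1; enqueue 3, 4, 9, 16 → queue [3, 4, 9, 16]
Visit 3; enqueue 2 → queue [4, 9, 16, 2]
Visit 4; enqueue 15 → queue [9, 16, 2, 15]
Visit 9; enqueue 8 → queue [16, 2, 15, 8]
Visit 16; enqueue 11, 14 → queue [2, 15, 8, 11, 14]
Visit 2; enqueue 6, 12 → queue [15, 8, 11, 14, 6, 12]
Visit 15 → queue [8, 11, 14, 6, 12]
Visit 8 → queue [11, 14, 6, 12]
Visit 11 → queue [14, 6, 12]
Visit 14; enqueue 7 → queue [6, 12, 7]
Visit 6; enqueue 5 → queue [12, 7, 5]
Visit 12; enqueue 13 → queue [7, 5, 13]
Visit 7; enqueue 10 → queue [5, 13, 10]
Visit 5 → queue [13, 10]
Visit 13 → queue [10]
Visit 10 → queue []

1, 3, 4, 9, 16, 2, 15, 8, 11, 14, 6, 12, 7, 5, 13, 10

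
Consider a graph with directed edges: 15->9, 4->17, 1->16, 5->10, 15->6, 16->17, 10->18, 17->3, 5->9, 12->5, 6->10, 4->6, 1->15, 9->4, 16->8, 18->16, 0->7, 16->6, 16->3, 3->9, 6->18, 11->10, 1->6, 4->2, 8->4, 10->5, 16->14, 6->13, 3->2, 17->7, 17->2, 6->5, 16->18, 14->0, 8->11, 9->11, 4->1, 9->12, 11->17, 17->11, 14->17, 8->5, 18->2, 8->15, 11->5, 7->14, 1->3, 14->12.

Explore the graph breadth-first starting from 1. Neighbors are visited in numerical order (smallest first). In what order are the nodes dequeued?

Visit 1; enqueue 3, 6, 15, 16 → queue [3, 6, 15, 16]
Visit 3; enqueue 2, 9 → queue [6, 15, 16, 2, 9]
Visit 6; enqueue 5, 10, 13, 18 → queue [15, 16, 2, 9, 5, 10, 13, 18]
Visit 15 → queue [16, 2, 9, 5, 10, 13, 18]
Visit 16; enqueue 8, 14, 17 → queue [2, 9, 5, 10, 13, 18, 8, 14, 17]
Visit 2 → queue [9, 5, 10, 13, 18, 8, 14, 17]
Visit 9; enqueue 4, 11, 12 → queue [5, 10, 13, 18, 8, 14, 17, 4, 11, 12]
Visit 5 → queue [10, 13, 18, 8, 14, 17, 4, 11, 12]
Visit 10 → queue [13, 18, 8, 14, 17, 4, 11, 12]
Visit 13 → queue [18, 8, 14, 17, 4, 11, 12]
Visit 18 → queue [8, 14, 17, 4, 11, 12]
Visit 8 → queue [14, 17, 4, 11, 12]
Visit 14; enqueue 0 → queue [17, 4, 11, 12, 0]
Visit 17; enqueue 7 → queue [4, 11, 12, 0, 7]
Visit 4 → queue [11, 12, 0, 7]
Visit 11 → queue [12, 0, 7]
Visit 12 → queue [0, 7]
Visit 0 → queue [7]
Visit 7 → queue []

1 -> 3 -> 6 -> 15 -> 16 -> 2 -> 9 -> 5 -> 10 -> 13 -> 18 -> 8 -> 14 -> 17 -> 4 -> 11 -> 12 -> 0 -> 7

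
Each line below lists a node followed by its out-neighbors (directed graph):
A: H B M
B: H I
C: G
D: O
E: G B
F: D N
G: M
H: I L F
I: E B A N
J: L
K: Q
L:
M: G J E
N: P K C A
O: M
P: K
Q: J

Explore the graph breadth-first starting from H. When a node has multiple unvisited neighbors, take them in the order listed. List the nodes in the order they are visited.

Visit H; enqueue I, L, F → queue [I, L, F]
Visit I; enqueue E, B, A, N → queue [L, F, E, B, A, N]
Visit L → queue [F, E, B, A, N]
Visit F; enqueue D → queue [E, B, A, N, D]
Visit E; enqueue G → queue [B, A, N, D, G]
Visit B → queue [A, N, D, G]
Visit A; enqueue M → queue [N, D, G, M]
Visit N; enqueue P, K, C → queue [D, G, M, P, K, C]
Visit D; enqueue O → queue [G, M, P, K, C, O]
Visit G → queue [M, P, K, C, O]
Visit M; enqueue J → queue [P, K, C, O, J]
Visit P → queue [K, C, O, J]
Visit K; enqueue Q → queue [C, O, J, Q]
Visit C → queue [O, J, Q]
Visit O → queue [J, Q]
Visit J → queue [Q]
Visit Q → queue []

H -> I -> L -> F -> E -> B -> A -> N -> D -> G -> M -> P -> K -> C -> O -> J -> Q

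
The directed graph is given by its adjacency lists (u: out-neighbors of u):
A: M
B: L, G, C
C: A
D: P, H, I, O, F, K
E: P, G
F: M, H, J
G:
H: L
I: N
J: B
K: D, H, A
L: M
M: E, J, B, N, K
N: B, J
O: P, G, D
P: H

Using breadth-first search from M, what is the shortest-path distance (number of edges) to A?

2

Level 0: M
Level 1: B, E, J, K, N
Level 2: A, C, D, G, H, L, P
Level 3: F, I, O
A first appears at level 2.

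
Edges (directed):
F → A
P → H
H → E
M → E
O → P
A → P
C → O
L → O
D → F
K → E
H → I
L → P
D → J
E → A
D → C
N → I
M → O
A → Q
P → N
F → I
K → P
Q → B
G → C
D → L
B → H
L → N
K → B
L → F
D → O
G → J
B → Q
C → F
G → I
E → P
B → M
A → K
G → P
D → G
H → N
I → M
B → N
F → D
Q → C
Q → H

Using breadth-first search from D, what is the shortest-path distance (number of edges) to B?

4

Level 0: D
Level 1: C, F, G, J, L, O
Level 2: A, I, N, P
Level 3: H, K, M, Q
Level 4: B, E
B first appears at level 4.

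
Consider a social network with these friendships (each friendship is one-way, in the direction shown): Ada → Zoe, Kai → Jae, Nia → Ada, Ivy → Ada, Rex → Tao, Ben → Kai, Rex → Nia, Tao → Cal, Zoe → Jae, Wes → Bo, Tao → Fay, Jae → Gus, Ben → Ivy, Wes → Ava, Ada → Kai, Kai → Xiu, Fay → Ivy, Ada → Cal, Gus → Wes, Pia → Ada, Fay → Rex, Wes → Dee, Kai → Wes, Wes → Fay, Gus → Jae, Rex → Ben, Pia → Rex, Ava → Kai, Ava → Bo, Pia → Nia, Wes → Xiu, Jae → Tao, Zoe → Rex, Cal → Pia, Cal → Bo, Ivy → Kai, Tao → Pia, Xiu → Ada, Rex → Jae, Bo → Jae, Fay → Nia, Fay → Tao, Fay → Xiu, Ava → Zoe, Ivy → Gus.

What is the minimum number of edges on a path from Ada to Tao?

Level 0: Ada
Level 1: Cal, Kai, Zoe
Level 2: Bo, Jae, Pia, Rex, Wes, Xiu
Level 3: Ava, Ben, Dee, Fay, Gus, Nia, Tao
Level 4: Ivy
Tao first appears at level 3.

3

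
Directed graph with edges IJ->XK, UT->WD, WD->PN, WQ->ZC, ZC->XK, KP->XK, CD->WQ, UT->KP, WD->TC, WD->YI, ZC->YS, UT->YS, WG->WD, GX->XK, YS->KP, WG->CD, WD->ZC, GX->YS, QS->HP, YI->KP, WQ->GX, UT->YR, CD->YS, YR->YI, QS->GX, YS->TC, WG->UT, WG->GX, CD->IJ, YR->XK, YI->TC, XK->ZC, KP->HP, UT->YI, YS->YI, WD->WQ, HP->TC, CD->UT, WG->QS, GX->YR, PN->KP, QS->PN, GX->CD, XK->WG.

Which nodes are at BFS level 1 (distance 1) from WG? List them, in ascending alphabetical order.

CD, GX, QS, UT, WD

Level 0: WG
Level 1: CD, GX, QS, UT, WD
Level 2: HP, IJ, KP, PN, TC, WQ, XK, YI, YR, YS, ZC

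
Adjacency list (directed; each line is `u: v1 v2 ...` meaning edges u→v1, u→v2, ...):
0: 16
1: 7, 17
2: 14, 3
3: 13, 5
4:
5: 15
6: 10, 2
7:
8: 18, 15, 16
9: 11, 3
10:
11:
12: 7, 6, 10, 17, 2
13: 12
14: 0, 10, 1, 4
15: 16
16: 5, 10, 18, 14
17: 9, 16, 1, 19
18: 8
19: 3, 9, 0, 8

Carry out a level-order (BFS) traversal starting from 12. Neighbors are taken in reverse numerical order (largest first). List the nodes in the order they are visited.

12, 17, 10, 7, 6, 2, 19, 16, 9, 1, 14, 3, 8, 0, 18, 5, 11, 4, 13, 15

Visit 12; enqueue 17, 10, 7, 6, 2 → queue [17, 10, 7, 6, 2]
Visit 17; enqueue 19, 16, 9, 1 → queue [10, 7, 6, 2, 19, 16, 9, 1]
Visit 10 → queue [7, 6, 2, 19, 16, 9, 1]
Visit 7 → queue [6, 2, 19, 16, 9, 1]
Visit 6 → queue [2, 19, 16, 9, 1]
Visit 2; enqueue 14, 3 → queue [19, 16, 9, 1, 14, 3]
Visit 19; enqueue 8, 0 → queue [16, 9, 1, 14, 3, 8, 0]
Visit 16; enqueue 18, 5 → queue [9, 1, 14, 3, 8, 0, 18, 5]
Visit 9; enqueue 11 → queue [1, 14, 3, 8, 0, 18, 5, 11]
Visit 1 → queue [14, 3, 8, 0, 18, 5, 11]
Visit 14; enqueue 4 → queue [3, 8, 0, 18, 5, 11, 4]
Visit 3; enqueue 13 → queue [8, 0, 18, 5, 11, 4, 13]
Visit 8; enqueue 15 → queue [0, 18, 5, 11, 4, 13, 15]
Visit 0 → queue [18, 5, 11, 4, 13, 15]
Visit 18 → queue [5, 11, 4, 13, 15]
Visit 5 → queue [11, 4, 13, 15]
Visit 11 → queue [4, 13, 15]
Visit 4 → queue [13, 15]
Visit 13 → queue [15]
Visit 15 → queue []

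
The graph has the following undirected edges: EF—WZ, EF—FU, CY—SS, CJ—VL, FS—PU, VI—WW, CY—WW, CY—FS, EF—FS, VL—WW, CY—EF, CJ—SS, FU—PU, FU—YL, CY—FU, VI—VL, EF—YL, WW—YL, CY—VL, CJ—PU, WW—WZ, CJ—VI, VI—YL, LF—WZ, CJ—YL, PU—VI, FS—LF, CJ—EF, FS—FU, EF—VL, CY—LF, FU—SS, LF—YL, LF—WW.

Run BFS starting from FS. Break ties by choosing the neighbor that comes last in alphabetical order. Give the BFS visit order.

FS PU LF FU EF CY VI CJ YL WZ WW SS VL

Visit FS; enqueue PU, LF, FU, EF, CY → queue [PU, LF, FU, EF, CY]
Visit PU; enqueue VI, CJ → queue [LF, FU, EF, CY, VI, CJ]
Visit LF; enqueue YL, WZ, WW → queue [FU, EF, CY, VI, CJ, YL, WZ, WW]
Visit FU; enqueue SS → queue [EF, CY, VI, CJ, YL, WZ, WW, SS]
Visit EF; enqueue VL → queue [CY, VI, CJ, YL, WZ, WW, SS, VL]
Visit CY → queue [VI, CJ, YL, WZ, WW, SS, VL]
Visit VI → queue [CJ, YL, WZ, WW, SS, VL]
Visit CJ → queue [YL, WZ, WW, SS, VL]
Visit YL → queue [WZ, WW, SS, VL]
Visit WZ → queue [WW, SS, VL]
Visit WW → queue [SS, VL]
Visit SS → queue [VL]
Visit VL → queue []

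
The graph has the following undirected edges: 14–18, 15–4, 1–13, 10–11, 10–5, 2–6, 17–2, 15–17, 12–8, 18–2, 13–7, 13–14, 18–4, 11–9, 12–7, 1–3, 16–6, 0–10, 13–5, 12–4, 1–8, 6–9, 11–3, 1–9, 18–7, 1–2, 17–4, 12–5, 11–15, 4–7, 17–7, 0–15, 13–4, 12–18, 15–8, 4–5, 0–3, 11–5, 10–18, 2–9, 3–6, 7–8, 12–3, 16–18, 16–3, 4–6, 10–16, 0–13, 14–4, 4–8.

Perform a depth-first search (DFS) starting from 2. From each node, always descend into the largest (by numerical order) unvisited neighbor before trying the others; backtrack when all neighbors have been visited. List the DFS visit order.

2, 18, 16, 10, 11, 15, 17, 7, 13, 14, 4, 12, 8, 1, 9, 6, 3, 0, 5

Visit 2
2 → 18
18 → 16
16 → 10
10 → 11
11 → 15
15 → 17
17 → 7
7 → 13
13 → 14
14 → 4
4 → 12
12 → 8
8 → 1
1 → 9
9 → 6
6 → 3
3 → 0
12 → 5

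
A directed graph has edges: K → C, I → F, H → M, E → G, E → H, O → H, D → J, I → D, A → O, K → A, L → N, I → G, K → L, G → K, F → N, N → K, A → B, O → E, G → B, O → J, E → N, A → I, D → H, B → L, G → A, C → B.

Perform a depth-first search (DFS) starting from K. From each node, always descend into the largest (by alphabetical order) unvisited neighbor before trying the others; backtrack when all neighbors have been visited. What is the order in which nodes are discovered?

Visit K
K → L
L → N
K → C
C → B
K → A
A → O
O → J
O → H
H → M
O → E
E → G
A → I
I → F
I → D

K L N C B A O J H M E G I F D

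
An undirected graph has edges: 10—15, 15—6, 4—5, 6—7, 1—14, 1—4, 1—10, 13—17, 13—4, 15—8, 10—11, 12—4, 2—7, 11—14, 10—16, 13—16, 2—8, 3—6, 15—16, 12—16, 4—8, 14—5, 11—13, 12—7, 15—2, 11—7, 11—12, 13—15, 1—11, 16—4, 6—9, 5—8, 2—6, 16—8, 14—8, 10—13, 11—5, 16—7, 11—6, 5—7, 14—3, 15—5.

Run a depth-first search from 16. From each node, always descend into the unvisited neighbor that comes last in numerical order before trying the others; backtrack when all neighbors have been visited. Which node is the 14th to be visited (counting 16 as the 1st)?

6

Visit 16
16 → 15
15 → 13
13 → 17
13 → 11
11 → 14
14 → 8
8 → 5
5 → 7
7 → 12
12 → 4
4 → 1
1 → 10
7 → 6
6 → 9
6 → 3
6 → 2

Visit order: 16, 15, 13, 17, 11, 14, 8, 5, 7, 12, 4, 1, 10, 6, 9, 3, 2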